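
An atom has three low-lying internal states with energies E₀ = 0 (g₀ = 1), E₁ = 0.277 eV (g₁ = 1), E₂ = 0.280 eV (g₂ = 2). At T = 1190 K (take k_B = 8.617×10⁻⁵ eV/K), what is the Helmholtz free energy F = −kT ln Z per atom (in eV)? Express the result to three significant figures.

-0.0185 eV

k_BT = 8.617×10⁻⁵ × 1190 K = 0.10254 eV.
Eᵢ/kT = 0, 2.7014, 2.7306.
Z = Σ gᵢe^(−Eᵢ/kT) = 1·e^(−0) + 1·e^(−2.7014) + 2·e^(−2.7306) = 1.0000 + 0.067111 + 0.13036 = 1.1975.
F = −kT ln Z = −0.10254 × ln(1.1975) = −0.10254 × 0.18024 = -0.0185 eV.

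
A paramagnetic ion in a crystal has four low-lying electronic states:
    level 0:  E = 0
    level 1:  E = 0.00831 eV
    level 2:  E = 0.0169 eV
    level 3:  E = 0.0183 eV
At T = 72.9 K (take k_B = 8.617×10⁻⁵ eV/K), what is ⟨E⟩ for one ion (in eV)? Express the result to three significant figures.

0.00314 eV

k_BT = 8.617×10⁻⁵ × 72.9 K = 0.0062818 eV.
Eᵢ/kT = 0, 1.3229, 2.6903, 2.9132.
Z = Σ e^(−Eᵢ/kT) = e^(−0) + e^(−1.3229) + e^(−2.6903) + e^(−2.9132) = 1.0000 + 0.26636 + 0.067861 + 0.054302 = 1.3885.
⟨E⟩ = Σ Eᵢ e^(−Eᵢ/kT) / Z = (0·1.0000 + 0.00831·0.26636 + 0.0169·0.067861 + 0.0183·0.054302) / 1.3885 = 0.00314 eV.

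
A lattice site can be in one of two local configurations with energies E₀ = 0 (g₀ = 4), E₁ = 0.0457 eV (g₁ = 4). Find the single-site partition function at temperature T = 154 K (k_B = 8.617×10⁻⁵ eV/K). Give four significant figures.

k_BT = 8.617×10⁻⁵ × 154 K = 0.0132702 eV.
Eᵢ/kT = 0, 3.44381.
Z = Σ gᵢe^(−Eᵢ/kT) = 4·e^(−0) + 4·e^(−3.44381) = 4.00000 + 0.127771 = 4.12777.

Z = 4.128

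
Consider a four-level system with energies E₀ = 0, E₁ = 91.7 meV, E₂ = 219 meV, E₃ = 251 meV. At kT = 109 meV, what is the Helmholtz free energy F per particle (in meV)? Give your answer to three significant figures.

-55.6 meV

Eᵢ/kT = 0, 0.84128, 2.0092, 2.3028.
Z = Σ e^(−Eᵢ/kT) = e^(−0) + e^(−0.84128) + e^(−2.0092) + e^(−2.3028) = 1.0000 + 0.43116 + 0.13410 + 0.099979 = 1.6652.
F = −kT ln Z = −109 × ln(1.6652) = −109 × 0.50995 = -55.6 meV.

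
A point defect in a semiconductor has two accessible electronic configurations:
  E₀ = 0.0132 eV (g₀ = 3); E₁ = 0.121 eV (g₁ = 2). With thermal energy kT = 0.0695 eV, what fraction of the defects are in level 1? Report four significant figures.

0.1238

Eᵢ/kT = 0.189928, 1.74101.
Z = Σ gᵢe^(−Eᵢ/kT) = 3·e^(−0.189928) + 2·e^(−1.74101) = 2.48106 + 0.350686 = 2.83175.
P₁ = g₁ e^(−E₁/kT) / Z = 0.350686/2.83175 = 0.1238.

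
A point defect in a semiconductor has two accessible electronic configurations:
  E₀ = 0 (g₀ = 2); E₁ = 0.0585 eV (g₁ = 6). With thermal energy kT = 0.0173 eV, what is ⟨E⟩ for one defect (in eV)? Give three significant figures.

0.00541 eV

Eᵢ/kT = 0, 3.3815.
Z = Σ gᵢe^(−Eᵢ/kT) = 2·e^(−0) + 6·e^(−3.3815) = 2.0000 + 0.20398 = 2.2040.
⟨E⟩ = Σ Eᵢ gᵢe^(−Eᵢ/kT) / Z = (0·2.0000 + 0.0585·0.20398) / 2.2040 = 0.00541 eV.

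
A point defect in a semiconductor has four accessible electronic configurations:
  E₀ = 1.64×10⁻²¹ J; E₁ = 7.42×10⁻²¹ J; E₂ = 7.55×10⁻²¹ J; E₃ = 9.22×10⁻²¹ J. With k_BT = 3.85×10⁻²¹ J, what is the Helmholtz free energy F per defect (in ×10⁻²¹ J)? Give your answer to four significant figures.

-0.1160 ×10⁻²¹ J

Eᵢ/kT = 0.425974, 1.92727, 1.96104, 2.39481.
Z = Σ e^(−Eᵢ/kT) = e^(−0.425974) + e^(−1.92727) + e^(−1.96104) + e^(−2.39481) = 0.653133 + 0.145545 + 0.140712 + 0.0911900 = 1.03058.
F = −kT ln Z = −3.85 × ln(1.03058) = −3.85 × 0.0301218 = -0.1160 ×10⁻²¹ J.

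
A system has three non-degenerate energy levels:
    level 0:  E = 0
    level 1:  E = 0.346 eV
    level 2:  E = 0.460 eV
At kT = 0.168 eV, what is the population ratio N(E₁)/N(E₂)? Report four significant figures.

n₁/n₂ = exp[−(E₁−E₂)/kT] = exp(−(-0.114 eV)/(0.168 eV)) = exp(0.678571) = 1.971.

1.971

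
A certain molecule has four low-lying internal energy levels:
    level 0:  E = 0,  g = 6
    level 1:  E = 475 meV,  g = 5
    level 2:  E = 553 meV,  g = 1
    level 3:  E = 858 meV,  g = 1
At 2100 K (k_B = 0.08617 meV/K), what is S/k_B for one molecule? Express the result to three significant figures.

2.04

k_BT = 0.08617 × 2100 K = 180.96 meV.
Eᵢ/kT = 0, 2.6249, 3.0559, 4.7414.
Z = Σ gᵢe^(−Eᵢ/kT) = 6·e^(−0) + 5·e^(−2.6249) + 1·e^(−3.0559) + 1·e^(−4.7414) = 6.0000 + 0.36224 + 0.047080 + 0.0087264 = 6.4180.
⟨E⟩ = Σ EᵢPᵢ = 32.033 meV.
S/k_B = ln Z + ⟨E⟩/kT = ln(6.4180) + 32.033/180.96 = 1.8591 + 0.17702 = 2.04.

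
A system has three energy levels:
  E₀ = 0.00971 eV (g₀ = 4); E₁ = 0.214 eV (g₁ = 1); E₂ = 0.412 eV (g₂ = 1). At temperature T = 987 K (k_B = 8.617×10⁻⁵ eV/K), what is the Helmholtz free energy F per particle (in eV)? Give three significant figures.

-0.110 eV

k_BT = 8.617×10⁻⁵ × 987 K = 0.085050 eV.
Eᵢ/kT = 0.11417, 2.5162, 4.8442.
Z = Σ gᵢe^(−Eᵢ/kT) = 4·e^(−0.11417) + 1·e^(−2.5162) + 1·e^(−4.8442) = 3.5684 + 0.080766 + 0.0078739 = 3.6570.
F = −kT ln Z = −0.085050 × ln(3.6570) = −0.085050 × 1.2966 = -0.110 eV.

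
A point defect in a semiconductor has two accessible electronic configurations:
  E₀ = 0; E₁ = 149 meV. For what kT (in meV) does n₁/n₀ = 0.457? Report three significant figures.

n₁/n₀ = exp[−(E₁−E₀)/kT] = 0.457.
⇒ (E₁−E₀)/kT = ln(1/0.457) = ln(2.1882) = 0.78308.
kT = 149 meV / 0.78308 = 190 meV.

190 meV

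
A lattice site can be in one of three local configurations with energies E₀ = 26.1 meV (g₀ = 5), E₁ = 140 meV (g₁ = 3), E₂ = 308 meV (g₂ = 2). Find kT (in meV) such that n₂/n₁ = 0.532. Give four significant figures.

n₂/n₁ = (g₂/g₁) exp[−(E₂−E₁)/kT] = 0.532.
⇒ (E₂−E₁)/kT = ln((2/3)/0.532) = ln(1.25313) = 0.225644.
kT = 168 meV / 0.225644 = 744.5 meV.

744.5 meV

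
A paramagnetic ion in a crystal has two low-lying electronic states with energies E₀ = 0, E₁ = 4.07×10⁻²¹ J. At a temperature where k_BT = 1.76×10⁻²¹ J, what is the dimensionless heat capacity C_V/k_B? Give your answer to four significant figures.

Eᵢ/kT = 0, 2.31250.
Z = Σ e^(−Eᵢ/kT) = e^(−0) + e^(−2.31250) = 1.00000 + 0.0990134 = 1.09901.
⟨E⟩ = 0.366680, ⟨E²⟩ = 1.49239.
C_V/k_B = (⟨E²⟩ − ⟨E⟩²)/(kT)² = (1.49239 − 0.134454)/3.09760 = 0.4384.

0.4384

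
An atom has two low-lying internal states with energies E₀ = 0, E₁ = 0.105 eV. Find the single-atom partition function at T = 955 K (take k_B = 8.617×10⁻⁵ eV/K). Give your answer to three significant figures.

Z = 1.28

k_BT = 8.617×10⁻⁵ × 955 K = 0.082292 eV.
Eᵢ/kT = 0, 1.2759.
Z = Σ e^(−Eᵢ/kT) = e^(−0) + e^(−1.2759) = 1.0000 + 0.27918 = 1.2792.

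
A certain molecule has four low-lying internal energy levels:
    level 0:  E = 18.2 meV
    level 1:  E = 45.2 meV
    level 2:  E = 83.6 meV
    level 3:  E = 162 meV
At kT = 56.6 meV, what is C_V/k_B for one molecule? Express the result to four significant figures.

0.3490

Eᵢ/kT = 0.321555, 0.798587, 1.47703, 2.86219.
Z = Σ e^(−Eᵢ/kT) = e^(−0.321555) + e^(−0.798587) + e^(−1.47703) + e^(−2.86219) = 0.725021 + 0.449964 + 0.228315 + 0.0571435 = 1.46044.
⟨E⟩ = 42.3695 meV, ⟨E²⟩ = 2913.37 meV².
C_V/k_B = (⟨E²⟩ − ⟨E⟩²)/(kT)² = (2913.37 − 1795.17)/3203.56 = 0.3490.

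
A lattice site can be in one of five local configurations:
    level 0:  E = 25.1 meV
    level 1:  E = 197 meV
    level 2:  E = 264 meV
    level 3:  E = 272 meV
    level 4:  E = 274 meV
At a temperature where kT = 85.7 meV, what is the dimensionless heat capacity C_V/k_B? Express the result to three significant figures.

Eᵢ/kT = 0.29288, 2.2987, 3.0805, 3.1739, 3.1972.
Z = Σ e^(−Eᵢ/kT) = e^(−0.29288) + e^(−2.2987) + e^(−3.0805) + e^(−3.1739) + e^(−3.1972) = 0.74611 + 0.10039 + 0.045936 + 0.041840 + 0.040876 = 0.97515.
⟨E⟩ = 75.077 meV, ⟨E²⟩ = 14082 meV².
C_V/k_B = (⟨E²⟩ − ⟨E⟩²)/(kT)² = (14082 − 5636.6)/7344.5 = 1.15.

1.15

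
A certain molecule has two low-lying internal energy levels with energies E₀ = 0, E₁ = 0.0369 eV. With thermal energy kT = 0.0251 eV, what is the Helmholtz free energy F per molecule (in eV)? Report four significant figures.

-0.005194 eV

Eᵢ/kT = 0, 1.47012.
Z = Σ e^(−Eᵢ/kT) = e^(−0) + e^(−1.47012) = 1.00000 + 0.229898 = 1.22990.
F = −kT ln Z = −0.0251 × ln(1.22990) = −0.0251 × 0.206933 = -0.005194 eV.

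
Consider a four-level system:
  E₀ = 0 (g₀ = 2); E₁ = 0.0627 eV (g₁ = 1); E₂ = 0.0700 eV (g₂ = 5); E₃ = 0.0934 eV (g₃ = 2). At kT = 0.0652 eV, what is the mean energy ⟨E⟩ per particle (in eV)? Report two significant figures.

0.041 eV

Eᵢ/kT = 0, 0.9617, 1.074, 1.433.
Z = Σ gᵢe^(−Eᵢ/kT) = 2·e^(−0) + 1·e^(−0.9617) + 5·e^(−1.074) + 2·e^(−1.433) = 2.000 + 0.3822 + 1.708 + 0.4772 = 4.567.
⟨E⟩ = Σ Eᵢ gᵢe^(−Eᵢ/kT) / Z = (0·2.000 + 0.0627·0.3822 + 0.0700·1.708 + 0.0934·0.4772) / 4.567 = 0.041 eV.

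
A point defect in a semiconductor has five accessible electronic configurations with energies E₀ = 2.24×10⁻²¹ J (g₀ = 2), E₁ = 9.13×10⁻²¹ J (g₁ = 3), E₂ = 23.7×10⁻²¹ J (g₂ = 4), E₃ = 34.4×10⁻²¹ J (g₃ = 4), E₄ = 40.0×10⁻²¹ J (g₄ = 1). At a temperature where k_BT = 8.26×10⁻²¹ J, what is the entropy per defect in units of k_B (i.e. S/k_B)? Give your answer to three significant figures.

1.91

Eᵢ/kT = 0.27119, 1.1053, 2.8692, 4.1646, 4.8426.
Z = Σ gᵢe^(−Eᵢ/kT) = 2·e^(−0.27119) + 3·e^(−1.1053) + 4·e^(−2.8692) + 4·e^(−4.1646) + 1·e^(−4.8426) = 1.5249 + 0.99333 + 0.22698 + 0.062144 + 0.0078865 = 2.8152.
⟨E⟩ = Σ EᵢPᵢ = 7.2171 ×10⁻²¹ J.
S/k_B = ln Z + ⟨E⟩/kT = ln(2.8152) + 7.2171/8.26 = 1.0350 + 0.87374 = 1.91.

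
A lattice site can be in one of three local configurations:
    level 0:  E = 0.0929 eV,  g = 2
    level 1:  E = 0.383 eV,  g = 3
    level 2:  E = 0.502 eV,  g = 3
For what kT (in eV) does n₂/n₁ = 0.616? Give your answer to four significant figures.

0.2456 eV

n₂/n₁ = (g₂/g₁) exp[−(E₂−E₁)/kT] = 0.616.
⇒ (E₂−E₁)/kT = ln((3/3)/0.616) = ln(1.62338) = 0.484510.
kT = 0.119 eV / 0.484510 = 0.2456 eV.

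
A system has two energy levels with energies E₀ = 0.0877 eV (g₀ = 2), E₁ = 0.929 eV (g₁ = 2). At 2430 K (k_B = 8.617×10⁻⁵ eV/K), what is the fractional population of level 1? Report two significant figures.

k_BT = 8.617×10⁻⁵ × 2430 K = 0.2094 eV.
Eᵢ/kT = 0.4188, 4.436.
Z = Σ gᵢe^(−Eᵢ/kT) = 2·e^(−0.4188) + 2·e^(−4.436) = 1.316 + 0.02369 = 1.340.
P₁ = g₁ e^(−E₁/kT) / Z = 0.02369/1.340 = 0.018.

0.018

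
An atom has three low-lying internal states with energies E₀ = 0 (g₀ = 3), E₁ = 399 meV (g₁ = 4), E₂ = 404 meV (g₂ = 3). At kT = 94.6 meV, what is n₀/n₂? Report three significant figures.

n₀/n₂ = (g₀/g₂) exp[−(E₀−E₂)/kT] = (3/3) × exp(−(-404 meV)/(94.6 meV)) = (3/3) × exp(4.2706) = 71.6.

71.6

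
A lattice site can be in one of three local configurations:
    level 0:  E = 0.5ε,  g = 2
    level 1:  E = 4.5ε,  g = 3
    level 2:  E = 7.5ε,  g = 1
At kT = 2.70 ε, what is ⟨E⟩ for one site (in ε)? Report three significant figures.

Eᵢ/kT = 0.18519, 1.6667, 2.7778.
Z = Σ gᵢe^(−Eᵢ/kT) = 2·e^(−0.18519) + 3·e^(−1.6667) + 1·e^(−2.7778) = 1.6619 + 0.56661 + 0.062175 = 2.2907.
⟨E⟩ = Σ Eᵢ gᵢe^(−Eᵢ/kT) / Z = (0.5·1.6619 + 4.5·0.56661 + 7.5·0.062175) / 2.2907 = 1.68 ε.

1.68 ε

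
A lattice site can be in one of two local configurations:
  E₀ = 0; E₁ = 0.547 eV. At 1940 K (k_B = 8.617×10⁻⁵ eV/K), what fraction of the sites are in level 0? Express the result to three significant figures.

k_BT = 8.617×10⁻⁵ × 1940 K = 0.16717 eV.
Eᵢ/kT = 0, 3.2721.
Z = Σ e^(−Eᵢ/kT) = e^(−0) + e^(−3.2721) = 1.0000 + 0.037927 = 1.0379.
P₀ = e^(−E₀/kT) / Z = 1.0000/1.0379 = 0.963.

0.963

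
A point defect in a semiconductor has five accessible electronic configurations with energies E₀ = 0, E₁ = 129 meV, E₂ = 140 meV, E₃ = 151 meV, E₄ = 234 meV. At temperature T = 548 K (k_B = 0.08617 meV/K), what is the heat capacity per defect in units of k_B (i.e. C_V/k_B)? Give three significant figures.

1.13

k_BT = 0.08617 × 548 K = 47.221 meV.
Eᵢ/kT = 0, 2.7318, 2.9648, 3.1977, 4.9554.
Z = Σ e^(−Eᵢ/kT) = e^(−0) + e^(−2.7318) + e^(−2.9648) + e^(−3.1977) + e^(−4.9554) = 1.0000 + 0.065102 + 0.051571 + 0.040856 + 0.0070453 = 1.1646.
⟨E⟩ = 20.124 meV, ⟨E²⟩ = 2929.3 meV².
C_V/k_B = (⟨E²⟩ − ⟨E⟩²)/(kT)² = (2929.3 − 404.98)/2229.8 = 1.13.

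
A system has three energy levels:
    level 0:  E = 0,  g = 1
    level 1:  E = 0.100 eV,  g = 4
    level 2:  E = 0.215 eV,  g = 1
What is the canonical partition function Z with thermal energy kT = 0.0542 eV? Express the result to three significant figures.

Z = 1.65

Eᵢ/kT = 0, 1.8450, 3.9668.
Z = Σ gᵢe^(−Eᵢ/kT) = 1·e^(−0) + 4·e^(−1.8450) + 1·e^(−3.9668) = 1.0000 + 0.63210 + 0.018934 = 1.6510.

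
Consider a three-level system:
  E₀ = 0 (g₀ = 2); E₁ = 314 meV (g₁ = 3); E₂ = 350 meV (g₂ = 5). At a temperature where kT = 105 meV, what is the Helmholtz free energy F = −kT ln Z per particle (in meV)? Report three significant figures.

Eᵢ/kT = 0, 2.9905, 3.3333.
Z = Σ gᵢe^(−Eᵢ/kT) = 2·e^(−0) + 3·e^(−2.9905) + 5·e^(−3.3333) = 2.0000 + 0.15079 + 0.17838 = 2.3292.
F = −kT ln Z = −105 × ln(2.3292) = −105 × 0.84552 = -88.8 meV.

-88.8 meV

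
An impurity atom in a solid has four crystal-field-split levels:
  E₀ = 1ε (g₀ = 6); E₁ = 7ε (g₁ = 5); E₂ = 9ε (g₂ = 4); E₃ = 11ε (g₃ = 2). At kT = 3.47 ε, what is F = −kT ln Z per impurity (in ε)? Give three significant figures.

Eᵢ/kT = 0.28818, 2.0173, 2.5937, 3.1700.
Z = Σ gᵢe^(−Eᵢ/kT) = 6·e^(−0.28818) + 5·e^(−2.0173) + 4·e^(−2.5937) + 2·e^(−3.1700) = 4.4978 + 0.66507 + 0.29897 + 0.084007 = 5.5458.
F = −kT ln Z = −3.47 × ln(5.5458) = −3.47 × 1.7130 = -5.94 ε.

-5.94 ε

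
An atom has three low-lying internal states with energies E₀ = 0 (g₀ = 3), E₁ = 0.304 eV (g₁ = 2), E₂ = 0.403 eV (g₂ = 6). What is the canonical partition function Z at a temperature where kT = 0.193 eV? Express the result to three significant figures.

Eᵢ/kT = 0, 1.5751, 2.0881.
Z = Σ gᵢe^(−Eᵢ/kT) = 3·e^(−0) + 2·e^(−1.5751) + 6·e^(−2.0881) = 3.0000 + 0.41397 + 0.74353 = 4.1575.

Z = 4.16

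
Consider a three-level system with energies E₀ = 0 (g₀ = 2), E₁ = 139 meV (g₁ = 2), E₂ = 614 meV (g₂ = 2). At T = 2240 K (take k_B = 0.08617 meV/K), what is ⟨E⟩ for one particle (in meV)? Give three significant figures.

k_BT = 0.08617 × 2240 K = 193.02 meV.
Eᵢ/kT = 0, 0.72013, 3.1810.
Z = Σ gᵢe^(−Eᵢ/kT) = 2·e^(−0) + 2·e^(−0.72013) + 2·e^(−3.1810) = 2.0000 + 0.97338 + 0.083088 = 3.0565.
⟨E⟩ = Σ Eᵢ gᵢe^(−Eᵢ/kT) / Z = (0·2.0000 + 139·0.97338 + 614·0.083088) / 3.0565 = 61.0 meV.

61.0 meV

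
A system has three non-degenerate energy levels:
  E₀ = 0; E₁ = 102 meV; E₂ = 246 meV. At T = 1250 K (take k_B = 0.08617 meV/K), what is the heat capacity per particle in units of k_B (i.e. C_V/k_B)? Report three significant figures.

k_BT = 0.08617 × 1250 K = 107.71 meV.
Eᵢ/kT = 0, 0.94699, 2.2839.
Z = Σ e^(−Eᵢ/kT) = e^(−0) + e^(−0.94699) + e^(−2.2839) = 1.0000 + 0.38791 + 0.10189 = 1.4898.
⟨E⟩ = 43.383 meV, ⟨E²⟩ = 6847.8 meV².
C_V/k_B = (⟨E²⟩ − ⟨E⟩²)/(kT)² = (6847.8 − 1882.1)/11601 = 0.428.

0.428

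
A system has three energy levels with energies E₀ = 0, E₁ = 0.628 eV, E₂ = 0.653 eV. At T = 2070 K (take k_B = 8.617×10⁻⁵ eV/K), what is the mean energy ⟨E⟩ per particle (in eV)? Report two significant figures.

0.034 eV

k_BT = 8.617×10⁻⁵ × 2070 K = 0.1784 eV.
Eᵢ/kT = 0, 3.520, 3.660.
Z = Σ e^(−Eᵢ/kT) = e^(−0) + e^(−3.520) + e^(−3.660) = 1.000 + 0.02960 + 0.02573 = 1.055.
⟨E⟩ = Σ Eᵢ e^(−Eᵢ/kT) / Z = (0·1.000 + 0.628·0.02960 + 0.653·0.02573) / 1.055 = 0.034 eV.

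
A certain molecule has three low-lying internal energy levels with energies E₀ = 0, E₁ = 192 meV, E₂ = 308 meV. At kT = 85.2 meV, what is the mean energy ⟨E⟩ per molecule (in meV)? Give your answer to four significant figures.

Eᵢ/kT = 0, 2.25352, 3.61502.
Z = Σ e^(−Eᵢ/kT) = e^(−0) + e^(−2.25352) + e^(−3.61502) = 1.00000 + 0.105029 + 0.0269164 = 1.13195.
⟨E⟩ = Σ Eᵢ e^(−Eᵢ/kT) / Z = (0·1.00000 + 192·0.105029 + 308·0.0269164) / 1.13195 = 25.14 meV.

25.14 meV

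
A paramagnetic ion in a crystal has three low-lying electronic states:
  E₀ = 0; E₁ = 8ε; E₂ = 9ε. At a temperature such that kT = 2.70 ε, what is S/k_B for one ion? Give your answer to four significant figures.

Eᵢ/kT = 0, 2.96296, 3.33333.
Z = Σ e^(−Eᵢ/kT) = e^(−0) + e^(−2.96296) + e^(−3.33333) = 1.00000 + 0.0516658 + 0.0356741 = 1.08734.
⟨E⟩ = Σ EᵢPᵢ = 0.675404 ε.
S/k_B = ln Z + ⟨E⟩/kT = ln(1.08734) + 0.675404/2.70 = 0.0837343 + 0.250150 = 0.3339.

0.3339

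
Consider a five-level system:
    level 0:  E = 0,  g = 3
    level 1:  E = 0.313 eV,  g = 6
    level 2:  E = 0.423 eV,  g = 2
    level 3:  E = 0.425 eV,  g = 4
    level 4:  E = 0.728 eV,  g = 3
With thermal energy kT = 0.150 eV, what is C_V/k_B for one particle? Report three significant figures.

Eᵢ/kT = 0, 2.0867, 2.8200, 2.8333, 4.8533.
Z = Σ gᵢe^(−Eᵢ/kT) = 3·e^(−0) + 6·e^(−2.0867) + 2·e^(−2.8200) + 4·e^(−2.8333) + 3·e^(−4.8533) = 3.0000 + 0.74458 + 0.11921 + 0.23527 + 0.023408 = 4.1225.
⟨E⟩ = 0.097152 eV, ⟨E²⟩ = 0.036186 eV².
C_V/k_B = (⟨E²⟩ − ⟨E⟩²)/(kT)² = (0.036186 − 0.0094385)/0.022500 = 1.19.

1.19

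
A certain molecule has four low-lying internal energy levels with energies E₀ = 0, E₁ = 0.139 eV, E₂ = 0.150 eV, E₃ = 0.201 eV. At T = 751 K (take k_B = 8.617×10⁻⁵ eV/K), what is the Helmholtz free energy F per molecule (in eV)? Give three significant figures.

-0.0150 eV

k_BT = 8.617×10⁻⁵ × 751 K = 0.064714 eV.
Eᵢ/kT = 0, 2.1479, 2.3179, 3.1060.
Z = Σ e^(−Eᵢ/kT) = e^(−0) + e^(−2.1479) + e^(−2.3179) + e^(−3.1060) = 1.0000 + 0.11673 + 0.098480 + 0.044780 = 1.2600.
F = −kT ln Z = −0.064714 × ln(1.2600) = −0.064714 × 0.23111 = -0.0150 eV.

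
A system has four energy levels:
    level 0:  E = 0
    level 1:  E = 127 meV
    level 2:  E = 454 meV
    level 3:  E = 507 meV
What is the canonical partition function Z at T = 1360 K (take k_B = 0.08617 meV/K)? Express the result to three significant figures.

k_BT = 0.08617 × 1360 K = 117.19 meV.
Eᵢ/kT = 0, 1.0837, 3.8741, 4.3263.
Z = Σ e^(−Eᵢ/kT) = e^(−0) + e^(−1.0837) + e^(−3.8741) + e^(−4.3263) = 1.0000 + 0.33834 + 0.020773 + 0.013216 = 1.3723.

Z = 1.37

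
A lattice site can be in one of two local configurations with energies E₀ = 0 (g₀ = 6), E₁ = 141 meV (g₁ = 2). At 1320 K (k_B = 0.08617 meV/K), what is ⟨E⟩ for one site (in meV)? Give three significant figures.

k_BT = 0.08617 × 1320 K = 113.74 meV.
Eᵢ/kT = 0, 1.2397.
Z = Σ gᵢe^(−Eᵢ/kT) = 6·e^(−0) + 2·e^(−1.2397) = 6.0000 + 0.57894 = 6.5789.
⟨E⟩ = Σ Eᵢ gᵢe^(−Eᵢ/kT) / Z = (0·6.0000 + 141·0.57894) / 6.5789 = 12.4 meV.

12.4 meV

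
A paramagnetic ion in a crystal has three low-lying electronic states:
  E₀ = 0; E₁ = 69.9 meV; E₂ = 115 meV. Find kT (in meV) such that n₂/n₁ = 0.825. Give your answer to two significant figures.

n₂/n₁ = exp[−(E₂−E₁)/kT] = 0.825.
⇒ (E₂−E₁)/kT = ln(1/0.825) = ln(1.212) = 0.1923.
kT = 45.1 meV / 0.1923 = 230 meV.

230 meV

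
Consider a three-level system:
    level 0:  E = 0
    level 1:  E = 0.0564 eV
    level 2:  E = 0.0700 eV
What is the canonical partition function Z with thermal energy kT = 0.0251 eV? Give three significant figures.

Z = 1.17

Eᵢ/kT = 0, 2.2470, 2.7888.
Z = Σ e^(−Eᵢ/kT) = e^(−0) + e^(−2.2470) + e^(−2.7888) = 1.0000 + 0.10572 + 0.061495 = 1.1672.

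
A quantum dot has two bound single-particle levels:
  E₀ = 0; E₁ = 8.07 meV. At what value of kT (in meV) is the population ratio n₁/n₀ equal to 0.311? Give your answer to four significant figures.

n₁/n₀ = exp[−(E₁−E₀)/kT] = 0.311.
⇒ (E₁−E₀)/kT = ln(1/0.311) = ln(3.21543) = 1.16796.
kT = 8.07 meV / 1.16796 = 6.909 meV.

6.909 meV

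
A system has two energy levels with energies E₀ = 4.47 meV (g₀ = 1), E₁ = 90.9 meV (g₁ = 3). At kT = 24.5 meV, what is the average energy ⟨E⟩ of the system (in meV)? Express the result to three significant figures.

Eᵢ/kT = 0.18245, 3.7102.
Z = Σ gᵢe^(−Eᵢ/kT) = 1·e^(−0.18245) + 3·e^(−3.7102) = 0.83323 + 0.073418 = 0.90665.
⟨E⟩ = Σ Eᵢ gᵢe^(−Eᵢ/kT) / Z = (4.47·0.83323 + 90.9·0.073418) / 0.90665 = 11.5 meV.

11.5 meV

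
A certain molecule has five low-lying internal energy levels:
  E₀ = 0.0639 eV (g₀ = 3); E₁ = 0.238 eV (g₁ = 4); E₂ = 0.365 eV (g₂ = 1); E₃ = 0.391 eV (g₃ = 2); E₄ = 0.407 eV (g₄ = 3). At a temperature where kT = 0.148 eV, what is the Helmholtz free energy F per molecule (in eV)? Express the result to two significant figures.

-0.17 eV

Eᵢ/kT = 0.4318, 1.608, 2.466, 2.642, 2.750.
Z = Σ gᵢe^(−Eᵢ/kT) = 3·e^(−0.4318) + 4·e^(−1.608) + 1·e^(−2.466) + 2·e^(−2.642) + 3·e^(−2.750) = 1.948 + 0.8012 + 0.08492 + 0.1424 + 0.1918 = 3.168.
F = −kT ln Z = −0.148 × ln(3.168) = −0.148 × 1.153 = -0.17 eV.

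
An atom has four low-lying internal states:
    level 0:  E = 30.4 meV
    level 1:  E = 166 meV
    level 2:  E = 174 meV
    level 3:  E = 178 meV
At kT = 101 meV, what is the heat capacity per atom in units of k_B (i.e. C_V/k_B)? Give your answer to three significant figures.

0.484

Eᵢ/kT = 0.30099, 1.6436, 1.7228, 1.7624.
Z = Σ e^(−Eᵢ/kT) = e^(−0.30099) + e^(−1.6436) + e^(−1.7228) + e^(−1.7624) = 0.74009 + 0.19328 + 0.17857 + 0.17163 = 1.2836.
⟨E⟩ = 90.530 meV, ⟨E²⟩ = 13130 meV².
C_V/k_B = (⟨E²⟩ − ⟨E⟩²)/(kT)² = (13130 − 8195.7)/10201 = 0.484.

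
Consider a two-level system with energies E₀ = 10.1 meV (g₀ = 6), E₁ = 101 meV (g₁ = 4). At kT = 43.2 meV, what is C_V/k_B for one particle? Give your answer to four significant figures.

0.3079

Eᵢ/kT = 0.233796, 2.33796.
Z = Σ gᵢe^(−Eᵢ/kT) = 6·e^(−0.233796) + 4·e^(−2.33796) = 4.74914 + 0.386097 = 5.13524.
⟨E⟩ = 16.9344 meV, ⟨E²⟩ = 861.310 meV².
C_V/k_B = (⟨E²⟩ − ⟨E⟩²)/(kT)² = (861.310 − 286.774)/1866.24 = 0.3079.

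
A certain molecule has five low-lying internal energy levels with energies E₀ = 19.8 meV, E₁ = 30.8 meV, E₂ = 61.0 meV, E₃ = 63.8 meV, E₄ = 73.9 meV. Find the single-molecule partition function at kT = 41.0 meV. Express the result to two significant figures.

Z = 1.7

Eᵢ/kT = 0.4829, 0.7512, 1.488, 1.556, 1.802.
Z = Σ e^(−Eᵢ/kT) = e^(−0.4829) + e^(−0.7512) + e^(−1.488) + e^(−1.556) + e^(−1.802) = 0.6170 + 0.4718 + 0.2258 + 0.2110 + 0.1650 = 1.691.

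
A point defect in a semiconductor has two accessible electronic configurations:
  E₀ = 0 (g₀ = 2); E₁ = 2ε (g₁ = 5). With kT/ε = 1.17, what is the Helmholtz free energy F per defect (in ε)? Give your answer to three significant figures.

-1.25 ε

Eᵢ/kT = 0, 1.7094.
Z = Σ gᵢe^(−Eᵢ/kT) = 2·e^(−0) + 5·e^(−1.7094) = 2.0000 + 0.90487 = 2.9049.
F = −kT ln Z = −1.17 × ln(2.9049) = −1.17 × 1.0664 = -1.25 ε.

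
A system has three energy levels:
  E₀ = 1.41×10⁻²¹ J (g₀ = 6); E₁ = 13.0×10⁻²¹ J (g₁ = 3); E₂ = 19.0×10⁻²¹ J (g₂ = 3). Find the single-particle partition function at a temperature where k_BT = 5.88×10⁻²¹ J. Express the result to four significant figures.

Eᵢ/kT = 0.239796, 2.21088, 3.23129.
Z = Σ gᵢe^(−Eᵢ/kT) = 6·e^(−0.239796) + 3·e^(−2.21088) + 3·e^(−3.23129) = 4.72073 + 0.328812 + 0.118520 = 5.16806.

Z = 5.168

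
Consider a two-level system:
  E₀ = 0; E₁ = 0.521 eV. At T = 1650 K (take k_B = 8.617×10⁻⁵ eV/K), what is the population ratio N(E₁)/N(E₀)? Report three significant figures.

0.0256

k_BT = 8.617×10⁻⁵ × 1650 K = 0.14218 eV.
n₁/n₀ = exp[−(E₁−E₀)/kT] = exp(−(0.521 eV)/(0.14218 eV)) = exp(-3.6644) = 0.0256.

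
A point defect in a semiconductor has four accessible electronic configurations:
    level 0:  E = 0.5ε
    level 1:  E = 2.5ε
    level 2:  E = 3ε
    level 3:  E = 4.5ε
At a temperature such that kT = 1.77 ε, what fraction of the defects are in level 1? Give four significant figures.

Eᵢ/kT = 0.282486, 1.41243, 1.69492, 2.54237.
Z = Σ e^(−Eᵢ/kT) = e^(−0.282486) + e^(−1.41243) + e^(−1.69492) + e^(−2.54237) = 0.753907 + 0.243551 + 0.183614 + 0.0786797 = 1.25975.
P₁ = e^(−E₁/kT) / Z = 0.243551/1.25975 = 0.1933.

0.1933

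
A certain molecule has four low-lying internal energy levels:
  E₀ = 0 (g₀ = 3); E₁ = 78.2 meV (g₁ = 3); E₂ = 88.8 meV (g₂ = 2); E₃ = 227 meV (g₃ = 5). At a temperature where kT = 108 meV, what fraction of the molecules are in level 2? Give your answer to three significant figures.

Eᵢ/kT = 0, 0.72407, 0.82222, 2.1019.
Z = Σ gᵢe^(−Eᵢ/kT) = 3·e^(−0) + 3·e^(−0.72407) + 2·e^(−0.82222) + 5·e^(−2.1019) = 3.0000 + 1.4543 + 0.87891 + 0.61112 = 5.9443.
P₂ = g₂ e^(−E₂/kT) / Z = 0.87891/5.9443 = 0.148.

0.148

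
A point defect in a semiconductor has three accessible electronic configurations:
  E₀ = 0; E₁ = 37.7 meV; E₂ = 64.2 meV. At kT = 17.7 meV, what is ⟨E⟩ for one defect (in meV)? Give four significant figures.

5.402 meV

Eᵢ/kT = 0, 2.12994, 3.62712.
Z = Σ e^(−Eᵢ/kT) = e^(−0) + e^(−2.12994) + e^(−3.62712) = 1.00000 + 0.118844 + 0.0265927 = 1.14544.
⟨E⟩ = Σ Eᵢ e^(−Eᵢ/kT) / Z = (0·1.00000 + 37.7·0.118844 + 64.2·0.0265927) / 1.14544 = 5.402 meV.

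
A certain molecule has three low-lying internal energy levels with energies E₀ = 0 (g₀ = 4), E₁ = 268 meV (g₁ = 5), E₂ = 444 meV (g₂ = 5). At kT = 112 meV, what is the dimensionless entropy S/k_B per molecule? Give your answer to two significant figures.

Eᵢ/kT = 0, 2.393, 3.964.
Z = Σ gᵢe^(−Eᵢ/kT) = 4·e^(−0) + 5·e^(−2.393) + 5·e^(−3.964) = 4.000 + 0.4568 + 0.09494 = 4.552.
⟨E⟩ = Σ EᵢPᵢ = 36.15 meV.
S/k_B = ln Z + ⟨E⟩/kT = ln(4.552) + 36.15/112 = 1.516 + 0.3228 = 1.8.

1.8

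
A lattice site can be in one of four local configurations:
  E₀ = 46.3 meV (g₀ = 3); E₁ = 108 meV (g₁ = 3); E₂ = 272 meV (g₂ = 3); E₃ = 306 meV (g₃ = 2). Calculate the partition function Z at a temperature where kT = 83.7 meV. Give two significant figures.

Eᵢ/kT = 0.5532, 1.290, 3.250, 3.656.
Z = Σ gᵢe^(−Eᵢ/kT) = 3·e^(−0.5532) + 3·e^(−1.290) + 3·e^(−3.250) + 2·e^(−3.656) = 1.725 + 0.8258 + 0.1163 + 0.05167 = 2.719.

Z = 2.7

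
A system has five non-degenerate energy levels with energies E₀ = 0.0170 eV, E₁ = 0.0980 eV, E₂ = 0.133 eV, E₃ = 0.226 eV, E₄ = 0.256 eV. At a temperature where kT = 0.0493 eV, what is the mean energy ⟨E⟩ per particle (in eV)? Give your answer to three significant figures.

0.0411 eV

Eᵢ/kT = 0.34483, 1.9878, 2.6978, 4.5842, 5.1927.
Z = Σ e^(−Eᵢ/kT) = e^(−0.34483) + e^(−1.9878) + e^(−2.6978) + e^(−4.5842) + e^(−5.1927) = 0.70834 + 0.13700 + 0.067354 + 0.010212 + 0.0055570 = 0.92846.
⟨E⟩ = Σ Eᵢ e^(−Eᵢ/kT) / Z = (0.0170·0.70834 + 0.0980·0.13700 + 0.133·0.067354 + 0.226·0.010212 + 0.256·0.0055570) / 0.92846 = 0.0411 eV.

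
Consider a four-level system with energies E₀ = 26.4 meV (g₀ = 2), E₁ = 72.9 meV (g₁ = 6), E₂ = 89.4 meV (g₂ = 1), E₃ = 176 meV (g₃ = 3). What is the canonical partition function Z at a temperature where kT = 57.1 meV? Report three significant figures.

Eᵢ/kT = 0.46235, 1.2767, 1.5657, 3.0823.
Z = Σ gᵢe^(−Eᵢ/kT) = 2·e^(−0.46235) + 6·e^(−1.2767) + 1·e^(−1.5657) + 3·e^(−3.0823) = 1.2596 + 1.6737 + 0.20894 + 0.13756 = 3.2798.

Z = 3.28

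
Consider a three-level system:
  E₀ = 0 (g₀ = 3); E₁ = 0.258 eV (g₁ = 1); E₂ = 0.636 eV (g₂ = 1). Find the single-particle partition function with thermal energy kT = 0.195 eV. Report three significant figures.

Z = 3.30

Eᵢ/kT = 0, 1.3231, 3.2615.
Z = Σ gᵢe^(−Eᵢ/kT) = 3·e^(−0) + 1·e^(−1.3231) + 1·e^(−3.2615) = 3.0000 + 0.26631 + 0.038331 = 3.3046.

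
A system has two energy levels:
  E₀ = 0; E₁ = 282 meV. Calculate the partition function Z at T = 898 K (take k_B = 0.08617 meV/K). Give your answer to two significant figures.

Z = 1.0

k_BT = 0.08617 × 898 K = 77.38 meV.
Eᵢ/kT = 0, 3.644.
Z = Σ e^(−Eᵢ/kT) = e^(−0) + e^(−3.644) = 1.000 + 0.02615 = 1.026.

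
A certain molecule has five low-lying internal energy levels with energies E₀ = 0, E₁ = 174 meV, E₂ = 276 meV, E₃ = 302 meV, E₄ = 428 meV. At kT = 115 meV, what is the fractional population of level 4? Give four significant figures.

Eᵢ/kT = 0, 1.51304, 2.40000, 2.62609, 3.72174.
Z = Σ e^(−Eᵢ/kT) = e^(−0) + e^(−1.51304) + e^(−2.40000) + e^(−2.62609) + e^(−3.72174) = 1.00000 + 0.220239 + 0.0907180 + 0.0723608 + 0.0241918 = 1.40751.
P₄ = e^(−E₄/kT) / Z = 0.0241918/1.40751 = 0.01719.

0.01719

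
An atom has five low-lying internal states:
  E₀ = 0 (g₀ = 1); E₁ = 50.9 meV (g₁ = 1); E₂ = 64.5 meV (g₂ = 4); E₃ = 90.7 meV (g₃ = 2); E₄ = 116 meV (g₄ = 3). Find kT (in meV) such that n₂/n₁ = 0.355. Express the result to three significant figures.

5.62 meV

n₂/n₁ = (g₂/g₁) exp[−(E₂−E₁)/kT] = 0.355.
⇒ (E₂−E₁)/kT = ln((4/1)/0.355) = ln(11.268) = 2.4220.
kT = 13.6 meV / 2.4220 = 5.62 meV.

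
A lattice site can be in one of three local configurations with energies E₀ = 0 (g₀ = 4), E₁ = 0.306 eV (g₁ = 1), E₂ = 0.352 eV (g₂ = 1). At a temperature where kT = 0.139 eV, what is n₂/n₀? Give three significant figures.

0.0199

n₂/n₀ = (g₂/g₀) exp[−(E₂−E₀)/kT] = (1/4) × exp(−(0.352 eV)/(0.139 eV)) = (1/4) × exp(-2.5324) = 0.0199.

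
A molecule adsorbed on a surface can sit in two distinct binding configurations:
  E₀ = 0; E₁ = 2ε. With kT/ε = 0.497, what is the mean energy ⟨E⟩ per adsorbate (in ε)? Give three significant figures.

0.0351 ε

Eᵢ/kT = 0, 4.0241.
Z = Σ e^(−Eᵢ/kT) = e^(−0) + e^(−4.0241) = 1.0000 + 0.017880 = 1.0179.
⟨E⟩ = Σ Eᵢ e^(−Eᵢ/kT) / Z = (0·1.0000 + 2·0.017880) / 1.0179 = 0.0351 ε.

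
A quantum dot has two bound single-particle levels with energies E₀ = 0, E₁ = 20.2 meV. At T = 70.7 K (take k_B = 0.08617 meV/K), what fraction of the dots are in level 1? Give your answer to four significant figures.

k_BT = 0.08617 × 70.7 K = 6.09222 meV.
Eᵢ/kT = 0, 3.31570.
Z = Σ e^(−Eᵢ/kT) = e^(−0) + e^(−3.31570) = 1.00000 + 0.0363086 = 1.03631.
P₁ = e^(−E₁/kT) / Z = 0.0363086/1.03631 = 0.03504.

0.03504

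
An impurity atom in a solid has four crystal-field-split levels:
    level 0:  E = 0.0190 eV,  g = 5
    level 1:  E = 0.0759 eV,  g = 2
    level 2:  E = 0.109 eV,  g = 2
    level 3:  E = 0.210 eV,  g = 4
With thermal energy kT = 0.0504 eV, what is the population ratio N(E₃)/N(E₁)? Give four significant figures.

0.1398

n₃/n₁ = (g₃/g₁) exp[−(E₃−E₁)/kT] = (4/2) × exp(−(0.1341 eV)/(0.0504 eV)) = (4/2) × exp(-2.66071) = 0.1398.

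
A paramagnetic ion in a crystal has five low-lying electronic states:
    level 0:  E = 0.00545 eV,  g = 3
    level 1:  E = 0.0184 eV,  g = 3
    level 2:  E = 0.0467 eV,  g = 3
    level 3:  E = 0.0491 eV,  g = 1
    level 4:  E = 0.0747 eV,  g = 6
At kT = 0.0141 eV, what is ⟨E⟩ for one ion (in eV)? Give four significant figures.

Eᵢ/kT = 0.386525, 1.30496, 3.31206, 3.48227, 5.29787.
Z = Σ gᵢe^(−Eᵢ/kT) = 3·e^(−0.386525) + 3·e^(−1.30496) + 3·e^(−3.31206) + 1·e^(−3.48227) + 6·e^(−5.29787) = 2.03824 + 0.813550 + 0.109323 + 0.0307376 + 0.0300134 = 3.02186.
⟨E⟩ = Σ Eᵢ gᵢe^(−Eᵢ/kT) / Z = (0.00545·2.03824 + 0.0184·0.813550 + 0.0467·0.109323 + 0.0491·0.0307376 + 0.0747·0.0300134) / 3.02186 = 0.01156 eV.

0.01156 eV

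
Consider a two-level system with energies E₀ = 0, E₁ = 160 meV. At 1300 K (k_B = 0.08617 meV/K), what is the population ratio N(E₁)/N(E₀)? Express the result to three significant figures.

0.240

k_BT = 0.08617 × 1300 K = 112.02 meV.
n₁/n₀ = exp[−(E₁−E₀)/kT] = exp(−(160 meV)/(112.02 meV)) = exp(-1.4283) = 0.240.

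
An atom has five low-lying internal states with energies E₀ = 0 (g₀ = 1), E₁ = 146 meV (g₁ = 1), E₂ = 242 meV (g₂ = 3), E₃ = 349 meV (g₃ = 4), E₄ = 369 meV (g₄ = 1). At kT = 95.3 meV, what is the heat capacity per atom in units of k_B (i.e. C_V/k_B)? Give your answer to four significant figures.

Eᵢ/kT = 0, 1.53200, 2.53935, 3.66212, 3.87198.
Z = Σ gᵢe^(−Eᵢ/kT) = 1·e^(−0) + 1·e^(−1.53200) + 3·e^(−2.53935) + 4·e^(−3.66212) + 1·e^(−3.87198) = 1.00000 + 0.216103 + 0.236753 + 0.102712 + 0.0208171 = 1.57639.
⟨E⟩ = 83.9724 meV, ⟨E²⟩ = 21451.9 meV².
C_V/k_B = (⟨E²⟩ − ⟨E⟩²)/(kT)² = (21451.9 − 7051.36)/9082.09 = 1.586.

1.586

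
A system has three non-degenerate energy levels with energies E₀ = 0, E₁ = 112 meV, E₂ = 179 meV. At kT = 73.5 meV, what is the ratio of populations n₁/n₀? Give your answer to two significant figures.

n₁/n₀ = exp[−(E₁−E₀)/kT] = exp(−(112 meV)/(73.5 meV)) = exp(-1.524) = 0.22.

0.22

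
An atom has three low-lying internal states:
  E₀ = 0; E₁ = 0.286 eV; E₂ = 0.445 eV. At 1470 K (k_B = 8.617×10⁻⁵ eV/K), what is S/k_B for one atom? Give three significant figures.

k_BT = 8.617×10⁻⁵ × 1470 K = 0.12667 eV.
Eᵢ/kT = 0, 2.2578, 3.5131.
Z = Σ e^(−Eᵢ/kT) = e^(−0) + e^(−2.2578) + e^(−3.5131) = 1.0000 + 0.10458 + 0.029804 = 1.1344.
⟨E⟩ = Σ EᵢPᵢ = 0.038058 eV.
S/k_B = ln Z + ⟨E⟩/kT = ln(1.1344) + 0.038058/0.12667 = 0.12610 + 0.30045 = 0.427.

0.427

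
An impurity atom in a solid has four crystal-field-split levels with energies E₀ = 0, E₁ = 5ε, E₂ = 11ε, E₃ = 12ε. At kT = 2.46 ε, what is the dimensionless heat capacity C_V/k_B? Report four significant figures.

0.7318

Eᵢ/kT = 0, 2.03252, 4.47154, 4.87805.
Z = Σ e^(−Eᵢ/kT) = e^(−0) + e^(−2.03252) + e^(−4.47154) + e^(−4.87805) = 1.00000 + 0.131005 + 0.0114297 + 0.00761184 = 1.15005.
⟨E⟩ = 0.758309 ε, ⟨E²⟩ = 5.00346 ε².
C_V/k_B = (⟨E²⟩ − ⟨E⟩²)/(kT)² = (5.00346 − 0.575033)/6.05160 = 0.7318.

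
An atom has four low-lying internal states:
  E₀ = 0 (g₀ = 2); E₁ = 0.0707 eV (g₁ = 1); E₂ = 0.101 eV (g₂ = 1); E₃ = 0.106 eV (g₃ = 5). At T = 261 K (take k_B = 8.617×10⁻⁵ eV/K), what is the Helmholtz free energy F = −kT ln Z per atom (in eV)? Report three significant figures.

-0.0167 eV

k_BT = 8.617×10⁻⁵ × 261 K = 0.022490 eV.
Eᵢ/kT = 0, 3.1436, 4.4909, 4.7132.
Z = Σ gᵢe^(−Eᵢ/kT) = 2·e^(−0) + 1·e^(−3.1436) + 1·e^(−4.4909) + 5·e^(−4.7132) = 2.0000 + 0.043127 + 0.011211 + 0.044880 = 2.0992.
F = −kT ln Z = −0.022490 × ln(2.0992) = −0.022490 × 0.74156 = -0.0167 eV.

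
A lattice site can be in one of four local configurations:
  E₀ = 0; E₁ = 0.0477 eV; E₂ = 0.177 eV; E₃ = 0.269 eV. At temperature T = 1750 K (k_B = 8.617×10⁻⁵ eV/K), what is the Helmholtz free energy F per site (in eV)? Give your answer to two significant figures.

k_BT = 8.617×10⁻⁵ × 1750 K = 0.1508 eV.
Eᵢ/kT = 0, 0.3163, 1.174, 1.784.
Z = Σ e^(−Eᵢ/kT) = e^(−0) + e^(−0.3163) + e^(−1.174) + e^(−1.784) = 1.000 + 0.7288 + 0.3091 + 0.1680 = 2.206.
F = −kT ln Z = −0.1508 × ln(2.206) = −0.1508 × 0.7912 = -0.12 eV.

-0.12 eV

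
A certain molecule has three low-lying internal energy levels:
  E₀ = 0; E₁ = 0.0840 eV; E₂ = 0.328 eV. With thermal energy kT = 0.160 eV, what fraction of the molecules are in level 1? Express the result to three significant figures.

0.344

Eᵢ/kT = 0, 0.52500, 2.0500.
Z = Σ e^(−Eᵢ/kT) = e^(−0) + e^(−0.52500) + e^(−2.0500) = 1.0000 + 0.59156 + 0.12873 = 1.7203.
P₁ = e^(−E₁/kT) / Z = 0.59156/1.7203 = 0.344.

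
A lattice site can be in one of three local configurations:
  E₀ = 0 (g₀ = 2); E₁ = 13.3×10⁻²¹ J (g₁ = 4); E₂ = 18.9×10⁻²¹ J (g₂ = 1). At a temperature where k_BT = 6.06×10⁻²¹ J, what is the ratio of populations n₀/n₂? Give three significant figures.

n₀/n₂ = (g₀/g₂) exp[−(E₀−E₂)/kT] = (2/1) × exp(−(-18.9 ×10⁻²¹ J)/(6.06 ×10⁻²¹ J)) = (2/1) × exp(3.1188) = 45.2.

45.2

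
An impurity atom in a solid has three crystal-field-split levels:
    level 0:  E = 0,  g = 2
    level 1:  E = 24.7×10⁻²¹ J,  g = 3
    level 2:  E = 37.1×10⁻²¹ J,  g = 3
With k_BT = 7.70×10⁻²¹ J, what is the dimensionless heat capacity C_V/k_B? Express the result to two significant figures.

Eᵢ/kT = 0, 3.208, 4.818.
Z = Σ gᵢe^(−Eᵢ/kT) = 2·e^(−0) + 3·e^(−3.208) + 3·e^(−4.818) = 2.000 + 0.1213 + 0.02425 = 2.146.
⟨E⟩ = 1.815, ⟨E²⟩ = 50.04.
C_V/k_B = (⟨E²⟩ − ⟨E⟩²)/(kT)² = (50.04 − 3.294)/59.29 = 0.79.

0.79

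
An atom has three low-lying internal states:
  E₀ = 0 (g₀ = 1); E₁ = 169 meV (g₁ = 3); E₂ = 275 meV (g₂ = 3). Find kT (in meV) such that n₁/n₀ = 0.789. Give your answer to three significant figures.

n₁/n₀ = (g₁/g₀) exp[−(E₁−E₀)/kT] = 0.789.
⇒ (E₁−E₀)/kT = ln((3/1)/0.789) = ln(3.8023) = 1.3356.
kT = 169 meV / 1.3356 = 127 meV.

127 meV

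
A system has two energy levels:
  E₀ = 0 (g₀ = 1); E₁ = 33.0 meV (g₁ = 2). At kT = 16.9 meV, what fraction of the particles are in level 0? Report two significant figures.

Eᵢ/kT = 0, 1.953.
Z = Σ gᵢe^(−Eᵢ/kT) = 1·e^(−0) + 2·e^(−1.953) = 1.000 + 0.2837 = 1.284.
P₀ = g₀ e^(−E₀/kT) / Z = 1.000/1.284 = 0.78.

0.78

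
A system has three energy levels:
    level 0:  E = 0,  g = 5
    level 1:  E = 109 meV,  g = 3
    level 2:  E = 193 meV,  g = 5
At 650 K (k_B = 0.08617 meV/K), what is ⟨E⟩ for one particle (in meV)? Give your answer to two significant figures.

14 meV

k_BT = 0.08617 × 650 K = 56.01 meV.
Eᵢ/kT = 0, 1.946, 3.446.
Z = Σ gᵢe^(−Eᵢ/kT) = 5·e^(−0) + 3·e^(−1.946) + 5·e^(−3.446) = 5.000 + 0.4285 + 0.1594 = 5.588.
⟨E⟩ = Σ Eᵢ gᵢe^(−Eᵢ/kT) / Z = (0·5.000 + 109·0.4285 + 193·0.1594) / 5.588 = 14 meV.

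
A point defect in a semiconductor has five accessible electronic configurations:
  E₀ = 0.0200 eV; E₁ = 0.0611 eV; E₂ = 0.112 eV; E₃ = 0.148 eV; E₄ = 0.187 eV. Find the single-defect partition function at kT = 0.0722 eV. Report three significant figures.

Z = 1.60

Eᵢ/kT = 0.27701, 0.84626, 1.5512, 2.0499, 2.5900.
Z = Σ e^(−Eᵢ/kT) = e^(−0.27701) + e^(−0.84626) + e^(−1.5512) + e^(−2.0499) + e^(−2.5900) = 0.75805 + 0.42902 + 0.21199 + 0.12875 + 0.075020 = 1.6028.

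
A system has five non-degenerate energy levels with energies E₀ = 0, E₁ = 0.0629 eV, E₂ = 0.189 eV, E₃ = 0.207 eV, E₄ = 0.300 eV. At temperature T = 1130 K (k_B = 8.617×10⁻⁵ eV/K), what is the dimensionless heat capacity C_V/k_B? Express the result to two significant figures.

0.64

k_BT = 8.617×10⁻⁵ × 1130 K = 0.09737 eV.
Eᵢ/kT = 0, 0.6460, 1.941, 2.126, 3.081.
Z = Σ e^(−Eᵢ/kT) = e^(−0) + e^(−0.6460) + e^(−1.941) + e^(−2.126) + e^(−3.081) = 1.000 + 0.5241 + 0.1436 + 0.1193 + 0.04591 = 1.833.
⟨E⟩ = 0.05378 eV, ⟨E²⟩ = 0.008973 eV².
C_V/k_B = (⟨E²⟩ − ⟨E⟩²)/(kT)² = (0.008973 − 0.002892)/0.009481 = 0.64.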